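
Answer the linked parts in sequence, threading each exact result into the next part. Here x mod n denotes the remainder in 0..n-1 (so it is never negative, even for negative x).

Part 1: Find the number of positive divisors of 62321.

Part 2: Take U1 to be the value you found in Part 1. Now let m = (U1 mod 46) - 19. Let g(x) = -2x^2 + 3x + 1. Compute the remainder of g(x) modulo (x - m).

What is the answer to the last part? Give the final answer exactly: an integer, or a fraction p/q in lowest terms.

Part 1: 62321 = 7 * 29 * 307; number of divisors = (1+1) * (1+1) * (1+1) = 8; answer 8
Part 2: U1 = 8; m = -11; remainder = value at the root: -2*(-11)^2 + 3*(-11)^1 + 1 = (-242) + (-33) + (1) = -274; answer -274

-274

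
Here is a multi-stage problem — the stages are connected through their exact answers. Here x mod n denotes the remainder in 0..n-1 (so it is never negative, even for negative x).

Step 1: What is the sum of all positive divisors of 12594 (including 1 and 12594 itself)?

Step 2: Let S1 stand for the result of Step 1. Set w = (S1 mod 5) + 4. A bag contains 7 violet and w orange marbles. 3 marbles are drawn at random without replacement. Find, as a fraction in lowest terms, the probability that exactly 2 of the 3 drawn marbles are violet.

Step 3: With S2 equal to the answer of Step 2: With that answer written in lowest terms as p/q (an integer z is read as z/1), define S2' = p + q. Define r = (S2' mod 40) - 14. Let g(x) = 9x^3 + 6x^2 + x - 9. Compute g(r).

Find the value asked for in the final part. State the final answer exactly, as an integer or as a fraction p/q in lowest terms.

Step 1: 12594 = 2 * 3 * 2099; sigma = (1 + 2) * (1 + 3) * (1 + 2099) = 3 * 4 * 2100 = 25200; answer 25200
Step 2: S1 = 25200; w = 4; total draws C(11,3) = 165; favorable C(7,2)*C(4,1) = 84; P = 28/55; answer 28/55
Step 3: S2 = 28/55; threaded value p + q = 83; r = -11; 9*(-11)^3 + 6*(-11)^2 + 1*(-11)^1 - 9 = (-11979) + (726) + (-11) + (-9) = -11273; answer -11273

-11273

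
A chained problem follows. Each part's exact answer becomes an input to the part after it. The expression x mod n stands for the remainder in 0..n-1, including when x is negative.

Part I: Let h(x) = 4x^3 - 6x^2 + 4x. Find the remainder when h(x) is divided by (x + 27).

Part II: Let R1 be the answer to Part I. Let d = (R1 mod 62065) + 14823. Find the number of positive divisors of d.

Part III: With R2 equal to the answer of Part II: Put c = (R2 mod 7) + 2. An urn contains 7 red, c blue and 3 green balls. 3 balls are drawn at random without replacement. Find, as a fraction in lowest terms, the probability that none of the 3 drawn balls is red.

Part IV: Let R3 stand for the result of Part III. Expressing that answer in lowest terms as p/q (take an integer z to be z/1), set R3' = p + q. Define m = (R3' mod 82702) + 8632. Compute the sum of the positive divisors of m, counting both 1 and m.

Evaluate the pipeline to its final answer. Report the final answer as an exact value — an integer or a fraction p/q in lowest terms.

Part I: remainder = value at the root: 4*(-27)^3 - 6*(-27)^2 + 4*(-27)^1 = (-78732) + (-4374) + (-108) = -83214; answer -83214
Part II: R1 = -83214; d = 55739; 55739 = 139 * 401; number of divisors = (1+1) * (1+1) = 4; answer 4
Part III: R2 = 4; c = 6; total draws C(16,3) = 560; favorable C(9,3) = 84; P = 3/20; answer 3/20
Part IV: R3 = 3/20; threaded value p + q = 23; m = 8655; 8655 = 3 * 5 * 577; sigma = (1 + 3) * (1 + 5) * (1 + 577) = 4 * 6 * 578 = 13872; answer 13872

13872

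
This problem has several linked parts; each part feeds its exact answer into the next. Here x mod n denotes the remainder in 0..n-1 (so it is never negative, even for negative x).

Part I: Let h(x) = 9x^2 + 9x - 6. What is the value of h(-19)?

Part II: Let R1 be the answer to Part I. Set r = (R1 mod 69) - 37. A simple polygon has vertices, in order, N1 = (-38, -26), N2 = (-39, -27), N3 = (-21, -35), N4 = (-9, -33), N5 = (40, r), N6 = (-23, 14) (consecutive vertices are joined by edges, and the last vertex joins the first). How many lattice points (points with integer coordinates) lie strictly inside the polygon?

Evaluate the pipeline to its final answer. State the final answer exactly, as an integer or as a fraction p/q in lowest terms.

2086

Part I: 9*(-19)^2 + 9*(-19)^1 - 6 = (3249) + (-171) + (-6) = 3072; answer 3072
Part II: R1 = 3072; r = -1; cross terms: (-38*-27 - -39*-26)=12, (-39*-35 - -21*-27)=798, (-21*-33 - -9*-35)=378, (-9*-1 - 40*-33)=1329, (40*14 - -23*-1)=537, (-23*-26 - -38*14)=1130; twice the area = |4184| = 4184; area = 2092; boundary points = 1 + 2 + 2 + 1 + 3 + 5 = 14; strictly interior points = area - boundary/2 + 1 = 2086; answer 2086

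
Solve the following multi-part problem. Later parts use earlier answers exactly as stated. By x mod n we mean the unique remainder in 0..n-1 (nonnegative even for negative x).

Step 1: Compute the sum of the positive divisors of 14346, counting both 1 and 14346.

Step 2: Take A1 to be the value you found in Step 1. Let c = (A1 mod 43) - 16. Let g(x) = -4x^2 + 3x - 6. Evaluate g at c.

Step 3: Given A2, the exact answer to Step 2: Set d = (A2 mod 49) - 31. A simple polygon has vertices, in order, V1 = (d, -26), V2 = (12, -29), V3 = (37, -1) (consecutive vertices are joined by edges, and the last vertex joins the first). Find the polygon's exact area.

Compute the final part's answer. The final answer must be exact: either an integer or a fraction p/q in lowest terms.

Step 1: 14346 = 2 * 3^2 * 797; sigma = (1 + 2) * (1 + 3 + 9) * (1 + 797) = 3 * 13 * 798 = 31122; answer 31122
Step 2: A1 = 31122; c = 17; -4*(17)^2 + 3*(17)^1 - 6 = (-1156) + (51) + (-6) = -1111; answer -1111
Step 3: A2 = -1111; d = -15; cross terms: (-15*-29 - 12*-26)=747, (12*-1 - 37*-29)=1061, (37*-26 - -15*-1)=-977; twice the area = |831| = 831; area = 831/2; answer 831/2

831/2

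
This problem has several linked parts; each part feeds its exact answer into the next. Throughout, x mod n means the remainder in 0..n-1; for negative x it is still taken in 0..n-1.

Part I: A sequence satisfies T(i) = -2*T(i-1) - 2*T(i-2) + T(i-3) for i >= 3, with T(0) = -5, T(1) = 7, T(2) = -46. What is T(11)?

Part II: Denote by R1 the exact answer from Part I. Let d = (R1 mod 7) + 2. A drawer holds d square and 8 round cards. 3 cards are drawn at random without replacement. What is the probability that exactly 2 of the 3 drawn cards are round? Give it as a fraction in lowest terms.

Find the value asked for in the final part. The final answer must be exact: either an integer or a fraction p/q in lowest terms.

70/143

Part I: T(3) = -2*(-46) - 2*(7) + 1*(-5) = 73; iterating: T(3)=73, T(4)=-47, T(5)=-98, T(6)=363, T(7)=-577, T(8)=330, T(9)=857, T(10)=-2951, T(11)=4518; answer 4518
Part II: R1 = 4518; d = 5; total draws C(13,3) = 286; favorable C(8,2)*C(5,1) = 140; P = 70/143; answer 70/143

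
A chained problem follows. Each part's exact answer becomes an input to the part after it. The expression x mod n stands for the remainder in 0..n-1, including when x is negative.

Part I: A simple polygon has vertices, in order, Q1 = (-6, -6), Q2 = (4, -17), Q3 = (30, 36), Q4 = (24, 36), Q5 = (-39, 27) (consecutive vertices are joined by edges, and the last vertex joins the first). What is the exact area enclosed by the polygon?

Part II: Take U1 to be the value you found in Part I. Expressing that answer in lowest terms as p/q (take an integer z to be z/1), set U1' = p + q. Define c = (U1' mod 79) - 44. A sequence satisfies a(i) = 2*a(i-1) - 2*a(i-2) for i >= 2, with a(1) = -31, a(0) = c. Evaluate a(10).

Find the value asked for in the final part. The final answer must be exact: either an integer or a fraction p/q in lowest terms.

-1632

Part I: cross terms: (-6*-17 - 4*-6)=126, (4*36 - 30*-17)=654, (30*36 - 24*36)=216, (24*27 - -39*36)=2052, (-39*-6 - -6*27)=396; twice the area = |3444| = 3444; area = 1722; answer 1722
Part II: U1 = 1722; threaded value p + q = 1723; c = 20; a(2) = 2*(-31) - 2*(20) = -102; iterating: a(2)=-102, a(3)=-142, a(4)=-80, a(5)=124, a(6)=408, a(7)=568, a(8)=320, a(9)=-496, a(10)=-1632; answer -1632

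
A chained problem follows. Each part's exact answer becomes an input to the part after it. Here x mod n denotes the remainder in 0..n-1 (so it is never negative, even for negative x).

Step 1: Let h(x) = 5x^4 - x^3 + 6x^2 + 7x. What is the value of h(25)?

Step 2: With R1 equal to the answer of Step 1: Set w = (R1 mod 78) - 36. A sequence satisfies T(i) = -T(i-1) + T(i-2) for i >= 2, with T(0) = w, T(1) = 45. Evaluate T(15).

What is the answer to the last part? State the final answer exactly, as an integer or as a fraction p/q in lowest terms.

Step 1: 5*(25)^4 - 1*(25)^3 + 6*(25)^2 + 7*(25)^1 = (1953125) + (-15625) + (3750) + (175) = 1941425; answer 1941425
Step 2: R1 = 1941425; w = -31; T(2) = -1*(45) + 1*(-31) = -76; iterating: T(2)=-76, T(3)=121, T(4)=-197, T(5)=318, T(6)=-515, T(7)=833, T(8)=-1348, T(9)=2181, T(10)=-3529, T(11)=5710, T(12)=-9239, T(13)=14949, T(14)=-24188, T(15)=39137; answer 39137

39137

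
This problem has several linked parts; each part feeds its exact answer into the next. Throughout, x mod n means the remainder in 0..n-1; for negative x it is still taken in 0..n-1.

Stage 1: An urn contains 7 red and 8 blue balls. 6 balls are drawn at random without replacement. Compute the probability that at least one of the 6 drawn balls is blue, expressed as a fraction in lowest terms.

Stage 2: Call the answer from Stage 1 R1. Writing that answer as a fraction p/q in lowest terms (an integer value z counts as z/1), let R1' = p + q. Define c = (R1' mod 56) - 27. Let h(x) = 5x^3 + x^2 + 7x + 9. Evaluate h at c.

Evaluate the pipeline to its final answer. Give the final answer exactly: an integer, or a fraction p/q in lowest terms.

67

Stage 1: total draws C(15,6) = 5005; complement C(7,6) = 7; favorable 5005 - 7 = 4998; P = 714/715; answer 714/715
Stage 2: R1 = 714/715; threaded value p + q = 1429; c = 2; 5*(2)^3 + 1*(2)^2 + 7*(2)^1 + 9 = (40) + (4) + (14) + (9) = 67; answer 67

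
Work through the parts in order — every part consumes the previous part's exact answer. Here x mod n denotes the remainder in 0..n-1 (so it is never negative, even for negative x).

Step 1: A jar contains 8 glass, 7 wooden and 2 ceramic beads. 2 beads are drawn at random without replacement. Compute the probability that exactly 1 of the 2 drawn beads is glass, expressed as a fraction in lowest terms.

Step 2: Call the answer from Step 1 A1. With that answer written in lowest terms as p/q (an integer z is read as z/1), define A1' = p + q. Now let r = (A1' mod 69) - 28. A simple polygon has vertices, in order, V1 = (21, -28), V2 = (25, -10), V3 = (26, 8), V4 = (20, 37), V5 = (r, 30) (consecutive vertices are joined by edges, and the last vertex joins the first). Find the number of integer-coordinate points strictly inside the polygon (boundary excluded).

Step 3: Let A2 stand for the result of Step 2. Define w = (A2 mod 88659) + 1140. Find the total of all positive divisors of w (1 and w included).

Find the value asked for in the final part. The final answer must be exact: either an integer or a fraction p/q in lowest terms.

5456

Step 1: total draws C(17,2) = 136; favorable C(8,1)*C(9,1) = 72; P = 9/17; answer 9/17
Step 2: A1 = 9/17; threaded value p + q = 26; r = -2; cross terms: (21*-10 - 25*-28)=490, (25*8 - 26*-10)=460, (26*37 - 20*8)=802, (20*30 - -2*37)=674, (-2*-28 - 21*30)=-574; twice the area = |1852| = 1852; area = 926; boundary points = 2 + 1 + 1 + 1 + 1 = 6; strictly interior points = area - boundary/2 + 1 = 924; answer 924
Step 3: A2 = 924; w = 2064; 2064 = 2^4 * 3 * 43; sigma = (1 + 2 + 4 + 8 + 16) * (1 + 3) * (1 + 43) = 31 * 4 * 44 = 5456; answer 5456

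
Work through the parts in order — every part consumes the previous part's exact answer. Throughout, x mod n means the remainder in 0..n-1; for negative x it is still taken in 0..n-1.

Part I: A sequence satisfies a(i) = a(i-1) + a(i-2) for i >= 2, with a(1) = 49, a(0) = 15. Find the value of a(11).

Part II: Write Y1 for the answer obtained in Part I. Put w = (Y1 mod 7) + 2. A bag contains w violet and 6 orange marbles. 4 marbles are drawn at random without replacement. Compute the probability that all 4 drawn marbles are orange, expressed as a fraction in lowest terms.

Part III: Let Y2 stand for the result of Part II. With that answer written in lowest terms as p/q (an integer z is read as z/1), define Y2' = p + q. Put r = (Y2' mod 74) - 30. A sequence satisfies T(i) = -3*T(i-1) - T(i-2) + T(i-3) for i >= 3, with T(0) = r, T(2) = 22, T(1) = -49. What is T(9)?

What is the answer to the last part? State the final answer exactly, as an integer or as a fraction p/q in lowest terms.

Part I: a(2) = 1*(49) + 1*(15) = 64; iterating: a(2)=64, a(3)=113, a(4)=177, a(5)=290, a(6)=467, a(7)=757, a(8)=1224, a(9)=1981, a(10)=3205, a(11)=5186; answer 5186
Part II: Y1 = 5186; w = 8; total draws C(14,4) = 1001; favorable C(6,4) = 15; P = 15/1001; answer 15/1001
Part III: Y2 = 15/1001; threaded value p + q = 1016; r = 24; T(3) = -3*(22) - 1*(-49) + 1*(24) = 7; iterating: T(3)=7, T(4)=-92, T(5)=291, T(6)=-774, T(7)=1939, T(8)=-4752, T(9)=11543; answer 11543

11543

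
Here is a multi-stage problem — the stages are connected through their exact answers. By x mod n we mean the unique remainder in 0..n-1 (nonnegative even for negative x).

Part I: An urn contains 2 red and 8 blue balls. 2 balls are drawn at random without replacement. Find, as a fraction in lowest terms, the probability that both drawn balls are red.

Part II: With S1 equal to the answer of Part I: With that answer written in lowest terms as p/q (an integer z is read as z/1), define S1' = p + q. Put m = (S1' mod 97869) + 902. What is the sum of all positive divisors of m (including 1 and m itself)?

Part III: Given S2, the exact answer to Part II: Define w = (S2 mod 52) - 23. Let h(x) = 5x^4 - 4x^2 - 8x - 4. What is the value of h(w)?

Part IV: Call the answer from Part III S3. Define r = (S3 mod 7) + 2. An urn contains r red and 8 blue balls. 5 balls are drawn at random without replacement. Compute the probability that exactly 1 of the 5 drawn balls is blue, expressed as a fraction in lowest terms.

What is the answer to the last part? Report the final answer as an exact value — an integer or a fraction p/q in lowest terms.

Part I: total draws C(10,2) = 45; favorable C(2,2) = 1; P = 1/45; answer 1/45
Part II: S1 = 1/45; threaded value p + q = 46; m = 948; 948 = 2^2 * 3 * 79; sigma = (1 + 2 + 4) * (1 + 3) * (1 + 79) = 7 * 4 * 80 = 2240; answer 2240
Part III: S2 = 2240; w = -19; 5*(-19)^4 - 4*(-19)^2 - 8*(-19)^1 - 4 = (651605) + (-1444) + (152) + (-4) = 650309; answer 650309
Part IV: S3 = 650309; r = 4; total draws C(12,5) = 792; favorable C(8,1)*C(4,4) = 8; P = 1/99; answer 1/99

1/99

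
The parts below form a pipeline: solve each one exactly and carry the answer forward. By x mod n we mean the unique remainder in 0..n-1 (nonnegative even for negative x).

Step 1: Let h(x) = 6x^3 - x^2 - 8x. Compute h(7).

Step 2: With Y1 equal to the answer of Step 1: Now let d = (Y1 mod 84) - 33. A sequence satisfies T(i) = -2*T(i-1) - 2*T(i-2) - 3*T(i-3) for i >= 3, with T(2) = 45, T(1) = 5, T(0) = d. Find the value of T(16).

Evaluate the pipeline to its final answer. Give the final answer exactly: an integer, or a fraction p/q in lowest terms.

75847

Step 1: 6*(7)^3 - 1*(7)^2 - 8*(7)^1 = (2058) + (-49) + (-56) = 1953; answer 1953
Step 2: Y1 = 1953; d = -12; T(3) = -2*(45) - 2*(5) - 3*(-12) = -64; iterating: T(3)=-64, T(4)=23, T(5)=-53, T(6)=252, T(7)=-467, T(8)=589, T(9)=-1000, T(10)=2223, T(11)=-4213, T(12)=6980, T(13)=-12203, T(14)=23085, T(15)=-42704, T(16)=75847; answer 75847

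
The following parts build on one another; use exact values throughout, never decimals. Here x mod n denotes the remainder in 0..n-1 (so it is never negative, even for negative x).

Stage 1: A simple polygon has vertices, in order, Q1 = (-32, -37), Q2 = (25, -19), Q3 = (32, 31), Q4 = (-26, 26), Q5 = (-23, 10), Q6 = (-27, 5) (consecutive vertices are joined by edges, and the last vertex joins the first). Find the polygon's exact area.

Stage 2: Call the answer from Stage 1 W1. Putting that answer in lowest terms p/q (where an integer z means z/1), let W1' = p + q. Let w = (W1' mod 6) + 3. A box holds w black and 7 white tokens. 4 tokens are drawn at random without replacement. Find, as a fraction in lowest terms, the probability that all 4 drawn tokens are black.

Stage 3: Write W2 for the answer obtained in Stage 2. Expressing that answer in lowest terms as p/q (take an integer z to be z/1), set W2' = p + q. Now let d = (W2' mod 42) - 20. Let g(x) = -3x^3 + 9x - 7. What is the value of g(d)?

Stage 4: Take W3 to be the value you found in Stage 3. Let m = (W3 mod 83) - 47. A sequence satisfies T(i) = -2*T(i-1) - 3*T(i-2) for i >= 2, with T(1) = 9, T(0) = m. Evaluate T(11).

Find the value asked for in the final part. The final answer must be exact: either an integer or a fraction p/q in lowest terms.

-3621

Stage 1: cross terms: (-32*-19 - 25*-37)=1533, (25*31 - 32*-19)=1383, (32*26 - -26*31)=1638, (-26*10 - -23*26)=338, (-23*5 - -27*10)=155, (-27*-37 - -32*5)=1159; twice the area = |6206| = 6206; area = 3103; answer 3103
Stage 2: W1 = 3103; threaded value p + q = 3104; w = 5; total draws C(12,4) = 495; favorable C(5,4) = 5; P = 1/99; answer 1/99
Stage 3: W2 = 1/99; threaded value p + q = 100; d = -4; -3*(-4)^3 + 9*(-4)^1 - 7 = (192) + (-36) + (-7) = 149; answer 149
Stage 4: W3 = 149; m = 19; T(2) = -2*(9) - 3*(19) = -75; iterating: T(2)=-75, T(3)=123, T(4)=-21, T(5)=-327, T(6)=717, T(7)=-453, T(8)=-1245, T(9)=3849, T(10)=-3963, T(11)=-3621; answer -3621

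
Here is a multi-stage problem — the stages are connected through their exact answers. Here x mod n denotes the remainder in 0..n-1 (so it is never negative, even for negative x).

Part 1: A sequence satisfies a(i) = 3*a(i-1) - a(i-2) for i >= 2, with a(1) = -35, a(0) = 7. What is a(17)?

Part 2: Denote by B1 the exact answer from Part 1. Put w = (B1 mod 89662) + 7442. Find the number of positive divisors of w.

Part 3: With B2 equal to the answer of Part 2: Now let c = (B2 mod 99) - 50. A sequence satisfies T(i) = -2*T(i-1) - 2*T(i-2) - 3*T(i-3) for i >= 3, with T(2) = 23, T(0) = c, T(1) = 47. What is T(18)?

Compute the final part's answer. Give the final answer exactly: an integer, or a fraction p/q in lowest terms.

Part 1: a(2) = 3*(-35) - 1*(7) = -112; iterating: a(2)=-112, a(3)=-301, a(4)=-791, a(5)=-2072, a(6)=-5425, a(7)=-14203, a(8)=-37184, a(9)=-97349, a(10)=-254863, a(11)=-667240, a(12)=-1746857, a(13)=-4573331, a(14)=-11973136, a(15)=-31346077, a(16)=-82065095, a(17)=-214849208; answer -214849208
Part 2: B1 = -214849208; w = 78048; 78048 = 2^5 * 3^2 * 271; number of divisors = (5+1) * (2+1) * (1+1) = 36; answer 36
Part 3: B2 = 36; c = -14; T(3) = -2*(23) - 2*(47) - 3*(-14) = -98; iterating: T(3)=-98, T(4)=9, T(5)=109, T(6)=58, T(7)=-361, T(8)=279, T(9)=-10, T(10)=545, T(11)=-1907, T(12)=2754, T(13)=-3329, T(14)=6871, T(15)=-15346, T(16)=26937, T(17)=-43795, T(18)=79754; answer 79754

79754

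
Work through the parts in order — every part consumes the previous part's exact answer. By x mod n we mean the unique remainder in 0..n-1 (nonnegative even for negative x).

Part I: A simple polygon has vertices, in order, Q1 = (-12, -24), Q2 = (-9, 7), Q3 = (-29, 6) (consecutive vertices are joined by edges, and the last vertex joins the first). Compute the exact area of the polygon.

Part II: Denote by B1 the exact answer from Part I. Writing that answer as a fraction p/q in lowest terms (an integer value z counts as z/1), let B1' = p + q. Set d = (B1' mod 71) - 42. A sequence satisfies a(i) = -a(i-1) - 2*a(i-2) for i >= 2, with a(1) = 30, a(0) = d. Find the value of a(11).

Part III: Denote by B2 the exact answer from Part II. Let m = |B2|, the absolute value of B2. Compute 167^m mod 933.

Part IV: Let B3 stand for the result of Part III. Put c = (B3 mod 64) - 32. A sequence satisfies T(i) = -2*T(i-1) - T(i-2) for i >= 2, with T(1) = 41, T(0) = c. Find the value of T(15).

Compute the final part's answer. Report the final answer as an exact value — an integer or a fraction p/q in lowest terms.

Part I: cross terms: (-12*7 - -9*-24)=-300, (-9*6 - -29*7)=149, (-29*-24 - -12*6)=768; twice the area = |617| = 617; area = 617/2; answer 617/2
Part II: B1 = 617/2; threaded value p + q = 619; d = 9; a(2) = -1*(30) - 2*(9) = -48; iterating: a(2)=-48, a(3)=-12, a(4)=108, a(5)=-84, a(6)=-132, a(7)=300, a(8)=-36, a(9)=-564, a(10)=636, a(11)=492; answer 492
Part III: B2 = 492; m = 492; squarings mod 933: 167^1=167, 167^2=832, 167^4=871, 167^8=112, 167^16=415, 167^32=553, 167^64=718, 167^128=508, 167^256=556; 167^492 = 167^4 * 167^8 * 167^32 * 167^64 * 167^128 * 167^256 = 652 (mod 933); answer 652
Part IV: B3 = 652; c = -20; T(2) = -2*(41) - 1*(-20) = -62; iterating: T(2)=-62, T(3)=83, T(4)=-104, T(5)=125, T(6)=-146, T(7)=167, T(8)=-188, T(9)=209, T(10)=-230, T(11)=251, T(12)=-272, T(13)=293, T(14)=-314, T(15)=335; answer 335

335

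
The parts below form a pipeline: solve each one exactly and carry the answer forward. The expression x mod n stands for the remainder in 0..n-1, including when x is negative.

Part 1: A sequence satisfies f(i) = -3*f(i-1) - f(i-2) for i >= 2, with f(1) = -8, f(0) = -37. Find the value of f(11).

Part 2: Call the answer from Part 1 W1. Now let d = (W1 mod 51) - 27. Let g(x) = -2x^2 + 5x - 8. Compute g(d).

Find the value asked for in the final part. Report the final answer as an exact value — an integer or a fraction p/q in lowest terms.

Part 1: f(2) = -3*(-8) - 1*(-37) = 61; iterating: f(2)=61, f(3)=-175, f(4)=464, f(5)=-1217, f(6)=3187, f(7)=-8344, f(8)=21845, f(9)=-57191, f(10)=149728, f(11)=-391993; answer -391993
Part 2: W1 = -391993; d = 17; -2*(17)^2 + 5*(17)^1 - 8 = (-578) + (85) + (-8) = -501; answer -501

-501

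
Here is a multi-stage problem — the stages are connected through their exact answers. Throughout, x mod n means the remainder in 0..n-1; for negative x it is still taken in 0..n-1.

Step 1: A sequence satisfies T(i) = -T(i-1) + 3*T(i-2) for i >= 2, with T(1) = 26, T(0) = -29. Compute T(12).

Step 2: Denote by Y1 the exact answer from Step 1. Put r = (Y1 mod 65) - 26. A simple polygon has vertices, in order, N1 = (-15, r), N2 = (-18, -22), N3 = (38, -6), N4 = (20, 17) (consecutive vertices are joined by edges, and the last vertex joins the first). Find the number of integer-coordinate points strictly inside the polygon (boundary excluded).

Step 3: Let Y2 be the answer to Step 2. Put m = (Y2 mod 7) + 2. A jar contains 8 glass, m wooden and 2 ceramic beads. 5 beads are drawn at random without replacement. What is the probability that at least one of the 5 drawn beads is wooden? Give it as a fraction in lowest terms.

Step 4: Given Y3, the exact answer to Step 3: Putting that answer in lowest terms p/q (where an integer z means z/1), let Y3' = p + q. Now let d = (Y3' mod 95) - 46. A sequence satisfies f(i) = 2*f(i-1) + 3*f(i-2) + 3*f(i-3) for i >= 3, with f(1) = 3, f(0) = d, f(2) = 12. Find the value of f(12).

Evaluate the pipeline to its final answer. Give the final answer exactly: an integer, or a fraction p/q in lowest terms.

2879742

Step 1: T(2) = -1*(26) + 3*(-29) = -113; iterating: T(2)=-113, T(3)=191, T(4)=-530, T(5)=1103, T(6)=-2693, T(7)=6002, T(8)=-14081, T(9)=32087, T(10)=-74330, T(11)=170591, T(12)=-393581; answer -393581
Step 2: Y1 = -393581; r = 33; cross terms: (-15*-22 - -18*33)=924, (-18*-6 - 38*-22)=944, (38*17 - 20*-6)=766, (20*33 - -15*17)=915; twice the area = |3549| = 3549; area = 3549/2; boundary points = 1 + 8 + 1 + 1 = 11; strictly interior points = area - boundary/2 + 1 = 1770; answer 1770
Step 3: Y2 = 1770; m = 8; total draws C(18,5) = 8568; complement C(10,5) = 252; favorable 8568 - 252 = 8316; P = 33/34; answer 33/34
Step 4: Y3 = 33/34; threaded value p + q = 67; d = 21; f(3) = 2*(12) + 3*(3) + 3*(21) = 96; iterating: f(3)=96, f(4)=237, f(5)=798, f(6)=2595, f(7)=8295, f(8)=26769, f(9)=86208, f(10)=277608, f(11)=894147, f(12)=2879742; answer 2879742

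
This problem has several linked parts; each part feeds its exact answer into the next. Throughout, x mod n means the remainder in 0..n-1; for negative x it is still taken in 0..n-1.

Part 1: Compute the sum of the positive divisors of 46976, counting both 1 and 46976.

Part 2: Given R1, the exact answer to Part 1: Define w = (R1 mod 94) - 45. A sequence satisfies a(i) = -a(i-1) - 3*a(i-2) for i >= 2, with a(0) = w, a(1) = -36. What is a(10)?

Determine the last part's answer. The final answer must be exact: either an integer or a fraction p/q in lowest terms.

-2658

Part 1: 46976 = 2^7 * 367; sigma = (1 + 2 + 4 + 8 + 16 + 32 + 64 + 128) * (1 + 367) = 255 * 368 = 93840; answer 93840
Part 2: R1 = 93840; w = -17; a(2) = -1*(-36) - 3*(-17) = 87; iterating: a(2)=87, a(3)=21, a(4)=-282, a(5)=219, a(6)=627, a(7)=-1284, a(8)=-597, a(9)=4449, a(10)=-2658; answer -2658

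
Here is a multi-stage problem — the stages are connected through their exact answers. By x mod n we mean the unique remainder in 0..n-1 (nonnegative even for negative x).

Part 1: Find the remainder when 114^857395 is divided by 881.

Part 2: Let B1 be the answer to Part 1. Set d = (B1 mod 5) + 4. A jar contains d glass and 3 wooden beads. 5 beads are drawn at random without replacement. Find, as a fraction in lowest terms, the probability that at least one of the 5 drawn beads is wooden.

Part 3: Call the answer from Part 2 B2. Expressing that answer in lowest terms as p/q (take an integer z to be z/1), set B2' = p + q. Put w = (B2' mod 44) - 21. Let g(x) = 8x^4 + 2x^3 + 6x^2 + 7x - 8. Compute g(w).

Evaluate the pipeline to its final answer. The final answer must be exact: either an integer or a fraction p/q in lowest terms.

Part 1: squarings mod 881: 114^1=114, 114^2=662, 114^4=387, 114^8=880, 114^16=1, 114^32=1, 114^64=1, 114^128=1, 114^256=1, 114^512=1, 114^1024=1, 114^2048=1, 114^4096=1, 114^8192=1, 114^16384=1, 114^32768=1, 114^65536=1, 114^131072=1, 114^262144=1, 114^524288=1; 114^857395 = 114^1 * 114^2 * 114^16 * 114^32 * 114^256 * 114^1024 * 114^4096 * 114^65536 * 114^262144 * 114^524288 = 583 (mod 881); answer 583
Part 2: B1 = 583; d = 7; total draws C(10,5) = 252; complement C(7,5) = 21; favorable 252 - 21 = 231; P = 11/12; answer 11/12
Part 3: B2 = 11/12; threaded value p + q = 23; w = 2; 8*(2)^4 + 2*(2)^3 + 6*(2)^2 + 7*(2)^1 - 8 = (128) + (16) + (24) + (14) + (-8) = 174; answer 174

174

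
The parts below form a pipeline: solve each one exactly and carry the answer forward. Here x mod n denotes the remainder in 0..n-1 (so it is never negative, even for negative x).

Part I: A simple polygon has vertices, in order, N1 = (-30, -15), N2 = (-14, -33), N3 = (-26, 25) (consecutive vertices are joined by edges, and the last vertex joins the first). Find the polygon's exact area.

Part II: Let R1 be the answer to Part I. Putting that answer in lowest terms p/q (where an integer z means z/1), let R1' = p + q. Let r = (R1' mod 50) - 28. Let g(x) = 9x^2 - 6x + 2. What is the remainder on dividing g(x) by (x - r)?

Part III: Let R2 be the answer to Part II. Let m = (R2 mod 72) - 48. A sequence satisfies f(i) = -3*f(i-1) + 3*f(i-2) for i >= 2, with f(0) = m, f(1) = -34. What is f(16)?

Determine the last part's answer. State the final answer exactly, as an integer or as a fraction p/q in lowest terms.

18868268142

Part I: cross terms: (-30*-33 - -14*-15)=780, (-14*25 - -26*-33)=-1208, (-26*-15 - -30*25)=1140; twice the area = |712| = 712; area = 356; answer 356
Part II: R1 = 356; threaded value p + q = 357; r = -21; remainder = value at the root: 9*(-21)^2 - 6*(-21)^1 + 2 = (3969) + (126) + (2) = 4097; answer 4097
Part III: R2 = 4097; m = 17; f(2) = -3*(-34) + 3*(17) = 153; iterating: f(2)=153, f(3)=-561, f(4)=2142, f(5)=-8109, f(6)=30753, f(7)=-116586, f(8)=442017, f(9)=-1675809, f(10)=6353478, f(11)=-24087861, f(12)=91324017, f(13)=-346235634, f(14)=1312678953, f(15)=-4976743761, f(16)=18868268142; answer 18868268142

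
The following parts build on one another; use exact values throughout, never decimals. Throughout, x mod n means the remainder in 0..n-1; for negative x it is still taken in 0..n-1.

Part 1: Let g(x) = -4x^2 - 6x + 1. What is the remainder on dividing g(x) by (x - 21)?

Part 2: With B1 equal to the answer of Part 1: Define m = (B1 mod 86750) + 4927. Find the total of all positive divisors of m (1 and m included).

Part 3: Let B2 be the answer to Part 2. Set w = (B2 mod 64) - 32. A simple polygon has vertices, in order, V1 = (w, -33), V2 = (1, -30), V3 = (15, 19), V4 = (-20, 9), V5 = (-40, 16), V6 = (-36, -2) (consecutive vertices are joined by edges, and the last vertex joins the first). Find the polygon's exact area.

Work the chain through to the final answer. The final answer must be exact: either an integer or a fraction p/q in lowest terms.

Part 1: remainder = value at the root: -4*(21)^2 - 6*(21)^1 + 1 = (-1764) + (-126) + (1) = -1889; answer -1889
Part 2: B1 = -1889; m = 89788; 89788 = 2^2 * 22447; sigma = (1 + 2 + 4) * (1 + 22447) = 7 * 22448 = 157136; answer 157136
Part 3: B2 = 157136; w = -16; cross terms: (-16*-30 - 1*-33)=513, (1*19 - 15*-30)=469, (15*9 - -20*19)=515, (-20*16 - -40*9)=40, (-40*-2 - -36*16)=656, (-36*-33 - -16*-2)=1156; twice the area = |3349| = 3349; area = 3349/2; answer 3349/2

3349/2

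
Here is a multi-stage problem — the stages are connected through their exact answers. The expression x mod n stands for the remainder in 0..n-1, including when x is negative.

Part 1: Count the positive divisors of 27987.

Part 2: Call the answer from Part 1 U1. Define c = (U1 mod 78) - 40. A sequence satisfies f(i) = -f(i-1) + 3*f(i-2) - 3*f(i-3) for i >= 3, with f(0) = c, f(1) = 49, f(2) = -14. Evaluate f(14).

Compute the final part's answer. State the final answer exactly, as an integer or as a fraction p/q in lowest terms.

-6864884

Part 1: 27987 = 3 * 19 * 491; number of divisors = (1+1) * (1+1) * (1+1) = 8; answer 8
Part 2: U1 = 8; c = -32; f(3) = -1*(-14) + 3*(49) - 3*(-32) = 257; iterating: f(3)=257, f(4)=-446, f(5)=1259, f(6)=-3368, f(7)=8483, f(8)=-22364, f(9)=57917, f(10)=-150458, f(11)=391301, f(12)=-1016426, f(13)=2641703, f(14)=-6864884; answer -6864884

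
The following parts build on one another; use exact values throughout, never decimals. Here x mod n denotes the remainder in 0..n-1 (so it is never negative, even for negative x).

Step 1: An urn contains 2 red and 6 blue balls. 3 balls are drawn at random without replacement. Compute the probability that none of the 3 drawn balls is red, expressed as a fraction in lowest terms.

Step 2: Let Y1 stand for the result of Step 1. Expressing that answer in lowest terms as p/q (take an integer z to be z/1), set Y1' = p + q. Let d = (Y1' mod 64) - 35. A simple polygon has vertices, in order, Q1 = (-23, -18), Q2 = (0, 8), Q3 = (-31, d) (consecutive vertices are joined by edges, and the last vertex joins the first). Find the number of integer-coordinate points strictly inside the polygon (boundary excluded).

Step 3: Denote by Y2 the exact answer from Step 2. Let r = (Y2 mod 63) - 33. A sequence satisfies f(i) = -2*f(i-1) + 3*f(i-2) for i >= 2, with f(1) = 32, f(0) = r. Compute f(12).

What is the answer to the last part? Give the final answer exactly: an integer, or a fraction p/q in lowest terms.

Step 1: total draws C(8,3) = 56; favorable C(6,3) = 20; P = 5/14; answer 5/14
Step 2: Y1 = 5/14; threaded value p + q = 19; d = -16; cross terms: (-23*8 - 0*-18)=-184, (0*-16 - -31*8)=248, (-31*-18 - -23*-16)=190; twice the area = |254| = 254; area = 127; boundary points = 1 + 1 + 2 = 4; strictly interior points = area - boundary/2 + 1 = 126; answer 126
Step 3: Y2 = 126; r = -33; f(2) = -2*(32) + 3*(-33) = -163; iterating: f(2)=-163, f(3)=422, f(4)=-1333, f(5)=3932, f(6)=-11863, f(7)=35522, f(8)=-106633, f(9)=319832, f(10)=-959563, f(11)=2878622, f(12)=-8635933; answer -8635933

-8635933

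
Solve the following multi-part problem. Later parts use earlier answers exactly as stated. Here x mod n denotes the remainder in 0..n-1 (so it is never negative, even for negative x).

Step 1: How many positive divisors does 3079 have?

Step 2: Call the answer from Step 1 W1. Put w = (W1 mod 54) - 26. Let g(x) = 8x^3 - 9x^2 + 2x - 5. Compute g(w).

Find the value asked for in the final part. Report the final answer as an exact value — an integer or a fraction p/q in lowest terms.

-115829

Step 1: 3079 is prime, so its only divisors are 1 and 3079; count = 2; answer 2
Step 2: W1 = 2; w = -24; 8*(-24)^3 - 9*(-24)^2 + 2*(-24)^1 - 5 = (-110592) + (-5184) + (-48) + (-5) = -115829; answer -115829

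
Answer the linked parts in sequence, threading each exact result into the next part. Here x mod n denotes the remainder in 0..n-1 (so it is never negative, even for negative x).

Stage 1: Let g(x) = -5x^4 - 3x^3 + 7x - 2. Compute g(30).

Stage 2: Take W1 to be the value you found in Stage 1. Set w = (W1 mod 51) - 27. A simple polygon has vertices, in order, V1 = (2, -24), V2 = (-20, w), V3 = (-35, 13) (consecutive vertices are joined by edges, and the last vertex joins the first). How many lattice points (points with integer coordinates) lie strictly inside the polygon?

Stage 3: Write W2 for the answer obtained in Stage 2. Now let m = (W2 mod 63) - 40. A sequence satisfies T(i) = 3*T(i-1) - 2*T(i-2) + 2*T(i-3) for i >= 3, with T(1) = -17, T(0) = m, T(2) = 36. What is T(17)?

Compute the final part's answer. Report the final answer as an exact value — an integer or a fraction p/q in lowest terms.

62524900

Stage 1: -5*(30)^4 - 3*(30)^3 + 7*(30)^1 - 2 = (-4050000) + (-81000) + (210) + (-2) = -4130792; answer -4130792
Stage 2: W1 = -4130792; w = -23; cross terms: (2*-23 - -20*-24)=-526, (-20*13 - -35*-23)=-1065, (-35*-24 - 2*13)=814; twice the area = |-777| = 777; area = 777/2; boundary points = 1 + 3 + 37 = 41; strictly interior points = area - boundary/2 + 1 = 369; answer 369
Stage 3: W2 = 369; m = 14; T(3) = 3*(36) - 2*(-17) + 2*(14) = 170; iterating: T(3)=170, T(4)=404, T(5)=944, T(6)=2364, T(7)=6012, T(8)=15196, T(9)=38292, T(10)=96508, T(11)=243332, T(12)=613564, T(13)=1547044, T(14)=3900668, T(15)=9835044, T(16)=24797884, T(17)=62524900; answer 62524900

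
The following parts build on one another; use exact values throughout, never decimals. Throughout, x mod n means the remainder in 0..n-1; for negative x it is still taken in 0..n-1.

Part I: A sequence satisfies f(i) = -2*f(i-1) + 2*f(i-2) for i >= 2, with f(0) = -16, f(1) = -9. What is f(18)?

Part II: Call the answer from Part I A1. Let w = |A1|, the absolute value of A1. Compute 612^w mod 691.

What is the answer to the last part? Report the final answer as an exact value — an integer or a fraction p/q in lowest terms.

245

Part I: f(2) = -2*(-9) + 2*(-16) = -14; iterating: f(2)=-14, f(3)=10, f(4)=-48, f(5)=116, f(6)=-328, f(7)=888, f(8)=-2432, f(9)=6640, f(10)=-18144, f(11)=49568, f(12)=-135424, f(13)=369984, f(14)=-1010816, f(15)=2761600, f(16)=-7544832, f(17)=20612864, f(18)=-56315392; answer -56315392
Part II: A1 = -56315392; w = 56315392; squarings mod 691: 612^1=612, 612^2=22, 612^4=484, 612^8=7, 612^16=49, 612^32=328, 612^64=479, 612^128=29, 612^256=150, 612^512=388, 612^1024=597, 612^2048=544, 612^4096=188, 612^8192=103, 612^16384=244, 612^32768=110, 612^65536=353, 612^131072=229, 612^262144=616, 612^524288=97, 612^1048576=426, 612^2097152=434, 612^4194304=404, 612^8388608=140, 612^16777216=252, 612^33554432=623; 612^56315392 = 612^512 * 612^1024 * 612^2048 * 612^16384 * 612^65536 * 612^131072 * 612^524288 * 612^1048576 * 612^4194304 * 612^16777216 * 612^33554432 = 245 (mod 691); answer 245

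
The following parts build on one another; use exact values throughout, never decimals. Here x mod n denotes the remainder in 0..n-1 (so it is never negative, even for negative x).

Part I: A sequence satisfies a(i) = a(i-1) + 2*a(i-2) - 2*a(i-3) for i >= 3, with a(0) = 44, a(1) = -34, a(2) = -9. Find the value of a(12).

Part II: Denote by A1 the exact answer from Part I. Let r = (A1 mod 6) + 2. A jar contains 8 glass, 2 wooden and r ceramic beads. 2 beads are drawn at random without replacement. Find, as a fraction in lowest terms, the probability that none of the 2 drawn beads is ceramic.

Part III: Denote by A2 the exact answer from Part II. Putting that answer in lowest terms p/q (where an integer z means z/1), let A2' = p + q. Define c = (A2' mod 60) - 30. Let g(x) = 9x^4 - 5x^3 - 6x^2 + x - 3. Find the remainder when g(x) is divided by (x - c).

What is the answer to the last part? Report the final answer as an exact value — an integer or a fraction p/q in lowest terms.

Part I: a(3) = 1*(-9) + 2*(-34) - 2*(44) = -165; iterating: a(3)=-165, a(4)=-115, a(5)=-427, a(6)=-327, a(7)=-951, a(8)=-751, a(9)=-1999, a(10)=-1599, a(11)=-4095, a(12)=-3295; answer -3295
Part II: A1 = -3295; r = 7; total draws C(17,2) = 136; favorable C(10,2) = 45; P = 45/136; answer 45/136
Part III: A2 = 45/136; threaded value p + q = 181; c = -29; remainder = value at the root: 9*(-29)^4 - 5*(-29)^3 - 6*(-29)^2 + 1*(-29)^1 - 3 = (6365529) + (121945) + (-5046) + (-29) + (-3) = 6482396; answer 6482396

6482396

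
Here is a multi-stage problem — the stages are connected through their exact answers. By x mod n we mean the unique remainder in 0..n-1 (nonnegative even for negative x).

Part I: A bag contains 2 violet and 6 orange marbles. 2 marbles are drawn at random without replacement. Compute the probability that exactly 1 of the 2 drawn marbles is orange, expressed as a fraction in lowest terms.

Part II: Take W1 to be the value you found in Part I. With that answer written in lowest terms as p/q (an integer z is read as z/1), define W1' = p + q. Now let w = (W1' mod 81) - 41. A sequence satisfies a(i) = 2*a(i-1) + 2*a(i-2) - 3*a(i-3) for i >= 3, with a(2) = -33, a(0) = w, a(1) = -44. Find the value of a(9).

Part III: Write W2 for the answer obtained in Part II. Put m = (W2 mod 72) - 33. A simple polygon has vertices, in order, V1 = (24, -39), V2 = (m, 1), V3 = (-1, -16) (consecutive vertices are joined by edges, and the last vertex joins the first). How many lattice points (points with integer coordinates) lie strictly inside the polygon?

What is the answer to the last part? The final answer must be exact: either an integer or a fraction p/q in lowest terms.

Part I: total draws C(8,2) = 28; favorable C(6,1)*C(2,1) = 12; P = 3/7; answer 3/7
Part II: W1 = 3/7; threaded value p + q = 10; w = -31; a(3) = 2*(-33) + 2*(-44) - 3*(-31) = -61; iterating: a(3)=-61, a(4)=-56, a(5)=-135, a(6)=-199, a(7)=-500, a(8)=-993, a(9)=-2389; answer -2389
Part III: W2 = -2389; m = 26; cross terms: (24*1 - 26*-39)=1038, (26*-16 - -1*1)=-415, (-1*-39 - 24*-16)=423; twice the area = |1046| = 1046; area = 523; boundary points = 2 + 1 + 1 = 4; strictly interior points = area - boundary/2 + 1 = 522; answer 522

522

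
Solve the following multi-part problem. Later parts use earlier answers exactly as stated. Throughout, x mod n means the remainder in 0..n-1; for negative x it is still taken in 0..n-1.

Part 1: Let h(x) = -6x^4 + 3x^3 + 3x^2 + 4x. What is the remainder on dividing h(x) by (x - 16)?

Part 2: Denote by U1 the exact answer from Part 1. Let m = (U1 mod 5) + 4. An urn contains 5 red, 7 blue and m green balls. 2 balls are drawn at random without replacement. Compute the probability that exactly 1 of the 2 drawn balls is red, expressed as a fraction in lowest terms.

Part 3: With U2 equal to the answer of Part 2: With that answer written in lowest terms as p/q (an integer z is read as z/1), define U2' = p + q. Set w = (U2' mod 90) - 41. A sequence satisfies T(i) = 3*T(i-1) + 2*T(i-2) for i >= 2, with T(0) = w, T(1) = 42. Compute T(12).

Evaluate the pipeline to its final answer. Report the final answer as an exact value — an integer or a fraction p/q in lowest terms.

Part 1: remainder = value at the root: -6*(16)^4 + 3*(16)^3 + 3*(16)^2 + 4*(16)^1 = (-393216) + (12288) + (768) + (64) = -380096; answer -380096
Part 2: U1 = -380096; m = 8; total draws C(20,2) = 190; favorable C(5,1)*C(15,1) = 75; P = 15/38; answer 15/38
Part 3: U2 = 15/38; threaded value p + q = 53; w = 12; T(2) = 3*(42) + 2*(12) = 150; iterating: T(2)=150, T(3)=534, T(4)=1902, T(5)=6774, T(6)=24126, T(7)=85926, T(8)=306030, T(9)=1089942, T(10)=3881886, T(11)=13825542, T(12)=49240398; answer 49240398

49240398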